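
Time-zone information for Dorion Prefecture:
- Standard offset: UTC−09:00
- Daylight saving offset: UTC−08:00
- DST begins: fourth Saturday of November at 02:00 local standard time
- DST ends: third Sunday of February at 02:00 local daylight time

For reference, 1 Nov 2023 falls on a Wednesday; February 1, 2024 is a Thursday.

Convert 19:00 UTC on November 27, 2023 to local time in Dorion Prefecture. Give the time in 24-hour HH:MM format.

11:00

1 November 2023 is a Wednesday, so the first Saturday is November 4 and the fourth is November 25.
1 February 2024 is a Thursday, so the first Sunday is February 4 and the third is February 18.
At the standard offset (UTC−09:00), 19:00 UTC − 9h = 10:00 Dorion Prefecture standard time.
Daylight saving runs 25 November 2023 – 18 February 2024; the standard-time date in Dorion Prefecture, November 27, 2023, is inside that window, so Dorion Prefecture is at UTC−08:00.
19:00 UTC − 8h = 11:00 local.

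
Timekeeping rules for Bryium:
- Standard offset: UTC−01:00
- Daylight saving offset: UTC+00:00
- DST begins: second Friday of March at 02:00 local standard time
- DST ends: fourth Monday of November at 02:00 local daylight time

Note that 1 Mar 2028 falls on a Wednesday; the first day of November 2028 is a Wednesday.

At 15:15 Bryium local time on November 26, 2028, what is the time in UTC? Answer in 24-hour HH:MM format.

15:15

1 March 2028 is a Wednesday, so the first Friday is March 3 and the second is March 10.
1 November 2028 is a Wednesday, so the first Monday is November 6 and the fourth is November 27.
Daylight saving runs 10 March – 27 November; November 26, 2028 is inside that window, so Bryium is at UTC+00:00.
15:15 local − 0h = 15:15 UTC.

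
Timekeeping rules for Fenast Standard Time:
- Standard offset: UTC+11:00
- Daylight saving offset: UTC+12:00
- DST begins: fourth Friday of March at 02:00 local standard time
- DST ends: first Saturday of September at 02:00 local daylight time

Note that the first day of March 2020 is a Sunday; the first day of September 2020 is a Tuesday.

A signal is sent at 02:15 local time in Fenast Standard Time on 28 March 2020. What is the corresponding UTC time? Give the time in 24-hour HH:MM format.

14:15

1 March 2020 is a Sunday, so the first Friday is March 6 and the fourth is March 27.
1 September 2020 is a Tuesday, so the first Saturday is September 5.
28 March 2020 lies within the daylight-saving period (27 March – 5 September), so Fenast Standard Time is on daylight time, UTC+12:00.
02:15 local − 12h = 14:15 UTC (rolling into the previous day, 27 March 2020).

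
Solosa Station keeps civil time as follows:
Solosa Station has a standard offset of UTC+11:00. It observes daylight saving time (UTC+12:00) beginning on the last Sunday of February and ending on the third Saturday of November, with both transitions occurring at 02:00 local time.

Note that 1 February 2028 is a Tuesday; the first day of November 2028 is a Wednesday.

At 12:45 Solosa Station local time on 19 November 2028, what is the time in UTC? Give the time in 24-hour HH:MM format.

1 February 2028 is a Tuesday, so Sundays fall on 6, 13, 20, 27; the last is February 27.
1 November 2028 is a Wednesday, so the first Saturday is November 4 and the third is November 18.
19 November 2028 does not fall between 27 February and 18 November, so daylight saving is not in effect and Solosa Station is at UTC+11:00.
12:45 local − 11h = 01:45 UTC.

01:45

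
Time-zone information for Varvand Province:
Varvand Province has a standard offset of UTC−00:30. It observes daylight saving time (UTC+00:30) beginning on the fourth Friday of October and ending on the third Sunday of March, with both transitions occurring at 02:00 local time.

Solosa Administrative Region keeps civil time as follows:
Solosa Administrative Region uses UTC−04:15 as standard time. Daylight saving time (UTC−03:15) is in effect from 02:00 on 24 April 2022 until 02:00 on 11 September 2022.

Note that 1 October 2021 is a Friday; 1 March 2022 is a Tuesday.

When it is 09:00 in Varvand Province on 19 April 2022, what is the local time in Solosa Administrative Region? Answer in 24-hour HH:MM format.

05:15

1 October 2021 is a Friday, so the first Friday is October 1 and the fourth is October 22.
1 March 2022 is a Tuesday, so the first Sunday is March 6 and the third is March 20.
Daylight saving runs 22 October 2021 – 20 March 2022; 19 April 2022 is outside that window, so Varvand Province is on standard time at UTC−00:30.
09:00 Varvand Province + 0h30m = 09:30 UTC.
At the standard offset (UTC−04:15), 09:30 UTC − 4h15m = 05:15 Solosa Administrative Region standard time.
Daylight saving runs 24 April – 11 September; the standard-time date in Solosa Administrative Region, 19 April 2022, is outside that window, so Solosa Administrative Region is on standard time at UTC−04:15.
09:30 UTC − 4h15m = 05:15 Solosa Administrative Region.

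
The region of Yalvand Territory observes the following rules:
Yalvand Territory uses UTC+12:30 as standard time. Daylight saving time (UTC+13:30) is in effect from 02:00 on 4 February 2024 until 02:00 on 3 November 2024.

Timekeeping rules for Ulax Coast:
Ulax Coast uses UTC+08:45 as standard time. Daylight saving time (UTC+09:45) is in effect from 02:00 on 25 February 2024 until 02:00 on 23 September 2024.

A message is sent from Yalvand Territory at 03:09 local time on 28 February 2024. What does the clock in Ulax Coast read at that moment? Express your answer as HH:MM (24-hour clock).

23:24

28 February 2024 lies within the daylight-saving period (4 February – 3 November), so Yalvand Territory is on daylight time, UTC+13:30.
03:09 Yalvand Territory − 13h30m = 13:39 UTC (rolling into the previous day, 27 February 2024).
At the standard offset (UTC+08:45), 13:39 UTC + 8h45m = 22:24 Ulax Coast standard time.
Daylight saving runs 25 February – 23 September; the standard-time date in Ulax Coast, 27 February 2024, is inside that window, so Ulax Coast is at UTC+09:45.
13:39 UTC + 9h45m = 23:24 Ulax Coast.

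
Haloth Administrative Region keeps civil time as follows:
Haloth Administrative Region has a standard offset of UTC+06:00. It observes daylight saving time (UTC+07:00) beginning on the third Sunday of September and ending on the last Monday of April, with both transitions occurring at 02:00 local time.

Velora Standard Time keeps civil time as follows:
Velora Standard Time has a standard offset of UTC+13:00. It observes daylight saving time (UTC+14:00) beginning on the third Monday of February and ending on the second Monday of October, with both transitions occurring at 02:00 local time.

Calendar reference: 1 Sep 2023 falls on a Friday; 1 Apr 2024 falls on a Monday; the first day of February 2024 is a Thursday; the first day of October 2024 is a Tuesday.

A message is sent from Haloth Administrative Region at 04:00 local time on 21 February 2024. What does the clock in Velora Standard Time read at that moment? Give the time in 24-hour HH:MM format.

1 September 2023 is a Friday, so the first Sunday is September 3 and the third is September 17.
1 April 2024 is a Monday, so Mondays fall on 1, 8, 15, 22, 29; the last is April 29.
21 February 2024 falls between 17 September 2023 and 29 April 2024, so daylight saving is in effect and Haloth Administrative Region is at UTC+07:00.
04:00 Haloth Administrative Region − 7h = 21:00 UTC (rolling into the previous day, 20 February 2024).
1 February 2024 is a Thursday, so the first Monday is February 5 and the third is February 19.
1 October 2024 is a Tuesday, so the first Monday is October 7 and the second is October 14.
At the standard offset (UTC+13:00), 21:00 UTC + 13h = 10:00 Velora Standard Time standard time (rolling into the next day, 21 February 2024).
Daylight saving runs 19 February – 14 October; the standard-time date in Velora Standard Time, 21 February 2024, is inside that window, so Velora Standard Time is at UTC+14:00.
21:00 UTC + 14h = 11:00 Velora Standard Time (rolling into the next day, 21 February 2024).

11:00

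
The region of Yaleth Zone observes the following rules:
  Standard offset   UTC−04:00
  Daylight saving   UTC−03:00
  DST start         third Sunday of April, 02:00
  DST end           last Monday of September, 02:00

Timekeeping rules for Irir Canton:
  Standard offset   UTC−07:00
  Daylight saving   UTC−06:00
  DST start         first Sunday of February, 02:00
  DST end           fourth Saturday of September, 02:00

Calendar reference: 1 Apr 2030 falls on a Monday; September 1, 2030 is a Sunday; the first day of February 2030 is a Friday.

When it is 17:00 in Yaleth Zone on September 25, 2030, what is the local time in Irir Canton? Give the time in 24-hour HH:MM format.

14:00

1 April 2030 is a Monday, so the first Sunday is April 7 and the third is April 21.
1 September 2030 is a Sunday, so Mondays fall on 2, 9, 16, 23, 30; the last is September 30.
September 25, 2030 lies within the daylight-saving period (21 April – 30 September), so Yaleth Zone is on daylight time, UTC−03:00.
17:00 Yaleth Zone + 3h = 20:00 UTC.
1 February 2030 is a Friday, so the first Sunday is February 3.
1 September 2030 is a Sunday, so the first Saturday is September 7 and the fourth is September 28.
At the standard offset (UTC−07:00), 20:00 UTC − 7h = 13:00 Irir Canton standard time.
The standard-time date in Irir Canton, September 25, 2030, falls between 3 February and 28 September, so daylight saving is in effect and Irir Canton is at UTC−06:00.
20:00 UTC − 6h = 14:00 Irir Canton.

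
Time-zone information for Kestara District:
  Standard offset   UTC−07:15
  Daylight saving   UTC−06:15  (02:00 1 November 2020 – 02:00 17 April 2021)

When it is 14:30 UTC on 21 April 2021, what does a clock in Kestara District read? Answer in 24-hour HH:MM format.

At the standard offset (UTC−07:15), 14:30 UTC − 7h15m = 07:15 Kestara District standard time.
The standard-time date in Kestara District, 21 April 2021, is outside the daylight-saving period (1 November 2020 – 17 April 2021), so Kestara District is on standard time, UTC−07:15.
14:30 UTC − 7h15m = 07:15 local.

07:15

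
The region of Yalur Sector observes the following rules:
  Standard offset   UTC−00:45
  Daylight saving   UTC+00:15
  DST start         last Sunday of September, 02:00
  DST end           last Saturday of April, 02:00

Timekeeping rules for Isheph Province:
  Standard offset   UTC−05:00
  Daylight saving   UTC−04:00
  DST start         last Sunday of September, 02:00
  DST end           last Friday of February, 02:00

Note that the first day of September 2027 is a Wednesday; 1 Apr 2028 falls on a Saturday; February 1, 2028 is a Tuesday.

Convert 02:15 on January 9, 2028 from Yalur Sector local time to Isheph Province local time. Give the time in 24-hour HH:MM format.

1 September 2027 is a Wednesday, so Sundays fall on 5, 12, 19, 26; the last is September 26.
1 April 2028 is a Saturday, so Saturdays fall on 1, 8, 15, 22, 29; the last is April 29.
Daylight saving runs 26 September 2027 – 29 April 2028; January 9, 2028 is inside that window, so Yalur Sector is at UTC+00:15.
02:15 Yalur Sector − 0h15m = 02:00 UTC.
1 September 2027 is a Wednesday, so Sundays fall on 5, 12, 19, 26; the last is September 26.
1 February 2028 is a Tuesday, so Fridays fall on 4, 11, 18, 25; the last is February 25.
At the standard offset (UTC−05:00), 02:00 UTC − 5h = 21:00 Isheph Province standard time (rolling into the previous day, 8 January 2028).
The standard-time date in Isheph Province, January 8, 2028, falls between 26 September 2027 and 25 February 2028, so daylight saving is in effect and Isheph Province is at UTC−04:00.
02:00 UTC − 4h = 22:00 Isheph Province (rolling into the previous day, 8 January 2028).

22:00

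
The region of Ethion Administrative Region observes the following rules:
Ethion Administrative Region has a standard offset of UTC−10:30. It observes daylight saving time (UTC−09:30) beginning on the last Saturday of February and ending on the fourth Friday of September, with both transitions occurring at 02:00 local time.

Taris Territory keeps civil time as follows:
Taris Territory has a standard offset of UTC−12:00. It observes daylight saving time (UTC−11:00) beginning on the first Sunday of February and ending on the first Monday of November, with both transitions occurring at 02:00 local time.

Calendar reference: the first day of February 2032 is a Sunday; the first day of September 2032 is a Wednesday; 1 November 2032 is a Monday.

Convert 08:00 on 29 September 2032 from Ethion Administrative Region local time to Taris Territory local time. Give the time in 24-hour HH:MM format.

07:30

1 February 2032 is a Sunday, so Saturdays fall on 7, 14, 21, 28; the last is February 28.
1 September 2032 is a Wednesday, so the first Friday is September 3 and the fourth is September 24.
Daylight saving runs 28 February – 24 September; 29 September 2032 is outside that window, so Ethion Administrative Region is on standard time at UTC−10:30.
08:00 Ethion Administrative Region + 10h30m = 18:30 UTC.
1 February 2032 is a Sunday, so the first Sunday is February 1.
1 November 2032 is a Monday, so the first Monday is November 1.
At the standard offset (UTC−12:00), 18:30 UTC − 12h = 06:30 Taris Territory standard time.
Daylight saving runs 1 February – 1 November; the standard-time date in Taris Territory, 29 September 2032, is inside that window, so Taris Territory is at UTC−11:00.
18:30 UTC − 11h = 07:30 Taris Territory.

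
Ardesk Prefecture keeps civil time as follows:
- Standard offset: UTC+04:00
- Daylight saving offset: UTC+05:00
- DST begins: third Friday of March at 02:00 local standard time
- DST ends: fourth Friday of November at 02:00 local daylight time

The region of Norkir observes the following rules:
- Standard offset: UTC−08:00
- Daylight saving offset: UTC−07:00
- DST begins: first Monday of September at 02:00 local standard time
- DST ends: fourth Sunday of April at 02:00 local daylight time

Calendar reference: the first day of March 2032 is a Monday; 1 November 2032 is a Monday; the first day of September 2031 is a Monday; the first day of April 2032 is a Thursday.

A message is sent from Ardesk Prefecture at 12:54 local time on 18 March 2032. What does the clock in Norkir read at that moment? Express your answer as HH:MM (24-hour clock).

01:54

1 March 2032 is a Monday, so the first Friday is March 5 and the third is March 19.
1 November 2032 is a Monday, so the first Friday is November 5 and the fourth is November 26.
Daylight saving runs 19 March – 26 November; 18 March 2032 is outside that window, so Ardesk Prefecture is on standard time at UTC+04:00.
12:54 Ardesk Prefecture − 4h = 08:54 UTC.
1 September 2031 is a Monday, so the first Monday is September 1.
1 April 2032 is a Thursday, so the first Sunday is April 4 and the fourth is April 25.
At the standard offset (UTC−08:00), 08:54 UTC − 8h = 00:54 Norkir standard time.
The standard-time date in Norkir, 18 March 2032, lies within the daylight-saving period (1 September 2031 – 25 April 2032), so Norkir is on daylight time, UTC−07:00.
08:54 UTC − 7h = 01:54 Norkir.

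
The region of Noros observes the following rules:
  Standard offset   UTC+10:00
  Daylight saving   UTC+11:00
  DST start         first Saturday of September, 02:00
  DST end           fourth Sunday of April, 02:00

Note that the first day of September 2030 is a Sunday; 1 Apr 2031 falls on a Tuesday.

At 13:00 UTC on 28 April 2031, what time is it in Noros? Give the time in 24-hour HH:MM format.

1 September 2030 is a Sunday, so the first Saturday is September 7.
1 April 2031 is a Tuesday, so the first Sunday is April 6 and the fourth is April 27.
At the standard offset (UTC+10:00), 13:00 UTC + 10h = 23:00 Noros standard time.
The standard-time date in Noros, 28 April 2031, is outside the daylight-saving period (7 September 2030 – 27 April 2031), so Noros is on standard time, UTC+10:00.
13:00 UTC + 10h = 23:00 local.

23:00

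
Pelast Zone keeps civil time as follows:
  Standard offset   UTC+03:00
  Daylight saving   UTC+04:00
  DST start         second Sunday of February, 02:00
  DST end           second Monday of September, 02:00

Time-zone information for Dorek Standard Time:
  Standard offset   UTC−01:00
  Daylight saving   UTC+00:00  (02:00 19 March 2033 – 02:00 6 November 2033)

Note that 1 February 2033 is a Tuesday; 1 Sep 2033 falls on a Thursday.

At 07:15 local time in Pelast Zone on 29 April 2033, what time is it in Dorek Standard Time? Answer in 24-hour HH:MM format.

1 February 2033 is a Tuesday, so the first Sunday is February 6 and the second is February 13.
1 September 2033 is a Thursday, so the first Monday is September 5 and the second is September 12.
29 April 2033 lies within the daylight-saving period (13 February – 12 September), so Pelast Zone is on daylight time, UTC+04:00.
07:15 Pelast Zone − 4h = 03:15 UTC.
At the standard offset (UTC−01:00), 03:15 UTC − 1h = 02:15 Dorek Standard Time standard time.
The standard-time date in Dorek Standard Time, 29 April 2033, falls between 19 March and 6 November, so daylight saving is in effect and Dorek Standard Time is at UTC+00:00.
03:15 UTC + 0h = 03:15 Dorek Standard Time.

03:15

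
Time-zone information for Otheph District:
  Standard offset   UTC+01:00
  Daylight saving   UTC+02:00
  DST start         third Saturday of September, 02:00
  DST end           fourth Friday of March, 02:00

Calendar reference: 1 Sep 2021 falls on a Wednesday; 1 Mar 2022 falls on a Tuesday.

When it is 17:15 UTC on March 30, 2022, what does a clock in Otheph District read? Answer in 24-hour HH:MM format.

1 September 2021 is a Wednesday, so the first Saturday is September 4 and the third is September 18.
1 March 2022 is a Tuesday, so the first Friday is March 4 and the fourth is March 25.
At the standard offset (UTC+01:00), 17:15 UTC + 1h = 18:15 Otheph District standard time.
Daylight saving runs 18 September 2021 – 25 March 2022; the standard-time date in Otheph District, March 30, 2022, is outside that window, so Otheph District is on standard time at UTC+01:00.
17:15 UTC + 1h = 18:15 local.

18:15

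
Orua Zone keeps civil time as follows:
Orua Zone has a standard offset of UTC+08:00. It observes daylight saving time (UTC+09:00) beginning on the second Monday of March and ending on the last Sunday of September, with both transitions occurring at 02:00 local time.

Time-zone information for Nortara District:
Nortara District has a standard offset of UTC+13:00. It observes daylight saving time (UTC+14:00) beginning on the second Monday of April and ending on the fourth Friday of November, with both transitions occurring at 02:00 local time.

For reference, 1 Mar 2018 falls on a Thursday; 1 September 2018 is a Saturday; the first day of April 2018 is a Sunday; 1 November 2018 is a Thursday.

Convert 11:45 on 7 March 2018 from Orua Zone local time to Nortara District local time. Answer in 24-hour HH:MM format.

16:45

1 March 2018 is a Thursday, so the first Monday is March 5 and the second is March 12.
1 September 2018 is a Saturday, so Sundays fall on 2, 9, 16, 23, 30; the last is September 30.
Daylight saving runs 12 March – 30 September; 7 March 2018 is outside that window, so Orua Zone is on standard time at UTC+08:00.
11:45 Orua Zone − 8h = 03:45 UTC.
1 April 2018 is a Sunday, so the first Monday is April 2 and the second is April 9.
1 November 2018 is a Thursday, so the first Friday is November 2 and the fourth is November 23.
At the standard offset (UTC+13:00), 03:45 UTC + 13h = 16:45 Nortara District standard time.
Daylight saving runs 9 April – 23 November; the standard-time date in Nortara District, 7 March 2018, is outside that window, so Nortara District is on standard time at UTC+13:00.
03:45 UTC + 13h = 16:45 Nortara District.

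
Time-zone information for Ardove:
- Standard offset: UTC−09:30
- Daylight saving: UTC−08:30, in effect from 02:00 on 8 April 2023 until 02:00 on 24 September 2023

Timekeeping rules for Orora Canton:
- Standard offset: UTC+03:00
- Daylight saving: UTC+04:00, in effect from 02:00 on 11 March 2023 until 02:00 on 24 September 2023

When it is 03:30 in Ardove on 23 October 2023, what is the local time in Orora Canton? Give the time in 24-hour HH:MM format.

16:00

23 October 2023 is outside the daylight-saving period (8 April – 24 September), so Ardove is on standard time, UTC−09:30.
03:30 Ardove + 9h30m = 13:00 UTC.
At the standard offset (UTC+03:00), 13:00 UTC + 3h = 16:00 Orora Canton standard time.
The standard-time date in Orora Canton, 23 October 2023, is outside the daylight-saving period (11 March – 24 September), so Orora Canton is on standard time, UTC+03:00.
13:00 UTC + 3h = 16:00 Orora Canton.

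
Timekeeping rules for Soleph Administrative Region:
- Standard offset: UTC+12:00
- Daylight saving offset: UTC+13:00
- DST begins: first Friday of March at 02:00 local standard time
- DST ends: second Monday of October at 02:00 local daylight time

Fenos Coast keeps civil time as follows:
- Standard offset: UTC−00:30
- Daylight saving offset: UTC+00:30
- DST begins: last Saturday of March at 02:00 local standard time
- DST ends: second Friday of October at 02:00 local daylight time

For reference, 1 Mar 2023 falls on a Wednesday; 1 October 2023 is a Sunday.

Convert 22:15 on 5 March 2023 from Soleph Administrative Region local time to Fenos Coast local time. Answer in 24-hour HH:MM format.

08:45

1 March 2023 is a Wednesday, so the first Friday is March 3.
1 October 2023 is a Sunday, so the first Monday is October 2 and the second is October 9.
5 March 2023 lies within the daylight-saving period (3 March – 9 October), so Soleph Administrative Region is on daylight time, UTC+13:00.
22:15 Soleph Administrative Region − 13h = 09:15 UTC.
1 March 2023 is a Wednesday, so Saturdays fall on 4, 11, 18, 25; the last is March 25.
1 October 2023 is a Sunday, so the first Friday is October 6 and the second is October 13.
At the standard offset (UTC−00:30), 09:15 UTC − 0h30m = 08:45 Fenos Coast standard time.
The standard-time date in Fenos Coast, 5 March 2023, does not fall between 25 March and 13 October, so daylight saving is not in effect and Fenos Coast is at UTC−00:30.
09:15 UTC − 0h30m = 08:45 Fenos Coast.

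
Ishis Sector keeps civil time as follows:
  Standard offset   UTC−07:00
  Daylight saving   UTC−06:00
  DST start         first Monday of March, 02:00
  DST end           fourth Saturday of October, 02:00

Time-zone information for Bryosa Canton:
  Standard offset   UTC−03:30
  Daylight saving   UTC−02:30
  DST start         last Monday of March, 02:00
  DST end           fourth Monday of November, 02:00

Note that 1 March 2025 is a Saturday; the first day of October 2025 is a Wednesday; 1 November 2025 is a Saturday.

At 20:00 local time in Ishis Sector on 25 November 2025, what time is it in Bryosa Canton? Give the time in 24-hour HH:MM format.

23:30

1 March 2025 is a Saturday, so the first Monday is March 3.
1 October 2025 is a Wednesday, so the first Saturday is October 4 and the fourth is October 25.
25 November 2025 does not fall between 3 March and 25 October, so daylight saving is not in effect and Ishis Sector is at UTC−07:00.
20:00 Ishis Sector + 7h = 03:00 UTC (rolling into the next day, 26 November 2025).
1 March 2025 is a Saturday, so Mondays fall on 3, 10, 17, 24, 31; the last is March 31.
1 November 2025 is a Saturday, so the first Monday is November 3 and the fourth is November 24.
At the standard offset (UTC−03:30), 03:00 UTC − 3h30m = 23:30 Bryosa Canton standard time (rolling into the previous day, 25 November 2025).
Daylight saving runs 31 March – 24 November; the standard-time date in Bryosa Canton, 25 November 2025, is outside that window, so Bryosa Canton is on standard time at UTC−03:30.
03:00 UTC − 3h30m = 23:30 Bryosa Canton (rolling into the previous day, 25 November 2025).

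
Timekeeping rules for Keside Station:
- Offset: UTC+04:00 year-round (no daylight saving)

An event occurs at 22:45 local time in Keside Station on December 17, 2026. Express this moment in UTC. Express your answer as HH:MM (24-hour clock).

Keside Station has no daylight saving, so its offset is UTC+04:00 year-round.
22:45 local − 4h = 18:45 UTC.

18:45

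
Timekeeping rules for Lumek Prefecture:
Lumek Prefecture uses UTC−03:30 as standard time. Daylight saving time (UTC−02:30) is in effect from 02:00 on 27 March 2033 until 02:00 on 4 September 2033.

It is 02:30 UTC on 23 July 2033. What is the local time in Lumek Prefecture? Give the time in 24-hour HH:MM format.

At the standard offset (UTC−03:30), 02:30 UTC − 3h30m = 23:00 Lumek Prefecture standard time (rolling into the previous day, 22 July 2033).
The standard-time date in Lumek Prefecture, 22 July 2033, lies within the daylight-saving period (27 March – 4 September), so Lumek Prefecture is on daylight time, UTC−02:30.
02:30 UTC − 2h30m = 00:00 local.

00:00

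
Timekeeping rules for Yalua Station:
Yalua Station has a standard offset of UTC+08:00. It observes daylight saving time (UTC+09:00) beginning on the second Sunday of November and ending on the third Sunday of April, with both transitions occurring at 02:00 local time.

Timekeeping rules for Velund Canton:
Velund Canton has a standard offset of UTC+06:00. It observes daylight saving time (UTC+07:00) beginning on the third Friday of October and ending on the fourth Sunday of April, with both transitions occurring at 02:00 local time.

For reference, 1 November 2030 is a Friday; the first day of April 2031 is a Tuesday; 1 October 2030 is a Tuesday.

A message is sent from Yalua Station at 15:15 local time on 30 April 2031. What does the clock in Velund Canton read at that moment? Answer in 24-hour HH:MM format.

13:15

1 November 2030 is a Friday, so the first Sunday is November 3 and the second is November 10.
1 April 2031 is a Tuesday, so the first Sunday is April 6 and the third is April 20.
30 April 2031 does not fall between 10 November 2030 and 20 April 2031, so daylight saving is not in effect and Yalua Station is at UTC+08:00.
15:15 Yalua Station − 8h = 07:15 UTC.
1 October 2030 is a Tuesday, so the first Friday is October 4 and the third is October 18.
1 April 2031 is a Tuesday, so the first Sunday is April 6 and the fourth is April 27.
At the standard offset (UTC+06:00), 07:15 UTC + 6h = 13:15 Velund Canton standard time.
Daylight saving runs 18 October 2030 – 27 April 2031; the standard-time date in Velund Canton, 30 April 2031, is outside that window, so Velund Canton is on standard time at UTC+06:00.
07:15 UTC + 6h = 13:15 Velund Canton.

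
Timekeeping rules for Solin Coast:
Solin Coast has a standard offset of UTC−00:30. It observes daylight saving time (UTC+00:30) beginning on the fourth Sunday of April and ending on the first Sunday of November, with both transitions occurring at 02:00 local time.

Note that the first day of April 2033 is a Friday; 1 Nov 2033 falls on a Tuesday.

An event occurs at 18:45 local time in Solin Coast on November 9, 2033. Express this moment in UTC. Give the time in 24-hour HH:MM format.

1 April 2033 is a Friday, so the first Sunday is April 3 and the fourth is April 24.
1 November 2033 is a Tuesday, so the first Sunday is November 6.
November 9, 2033 does not fall between 24 April and 6 November, so daylight saving is not in effect and Solin Coast is at UTC−00:30.
18:45 local + 0h30m = 19:15 UTC.

19:15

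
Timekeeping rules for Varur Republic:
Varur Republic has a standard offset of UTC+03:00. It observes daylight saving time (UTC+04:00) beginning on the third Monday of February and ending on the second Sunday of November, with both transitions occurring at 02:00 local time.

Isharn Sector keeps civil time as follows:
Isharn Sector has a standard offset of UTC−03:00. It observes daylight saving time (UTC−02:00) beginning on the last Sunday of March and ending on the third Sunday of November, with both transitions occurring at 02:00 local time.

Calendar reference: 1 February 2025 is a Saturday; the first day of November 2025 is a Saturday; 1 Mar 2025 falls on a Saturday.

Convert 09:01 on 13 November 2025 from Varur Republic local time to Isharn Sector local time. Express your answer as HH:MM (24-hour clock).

1 February 2025 is a Saturday, so the first Monday is February 3 and the third is February 17.
1 November 2025 is a Saturday, so the first Sunday is November 2 and the second is November 9.
13 November 2025 does not fall between 17 February and 9 November, so daylight saving is not in effect and Varur Republic is at UTC+03:00.
09:01 Varur Republic − 3h = 06:01 UTC.
1 March 2025 is a Saturday, so Sundays fall on 2, 9, 16, 23, 30; the last is March 30.
1 November 2025 is a Saturday, so the first Sunday is November 2 and the third is November 16.
At the standard offset (UTC−03:00), 06:01 UTC − 3h = 03:01 Isharn Sector standard time.
The standard-time date in Isharn Sector, 13 November 2025, falls between 30 March and 16 November, so daylight saving is in effect and Isharn Sector is at UTC−02:00.
06:01 UTC − 2h = 04:01 Isharn Sector.

04:01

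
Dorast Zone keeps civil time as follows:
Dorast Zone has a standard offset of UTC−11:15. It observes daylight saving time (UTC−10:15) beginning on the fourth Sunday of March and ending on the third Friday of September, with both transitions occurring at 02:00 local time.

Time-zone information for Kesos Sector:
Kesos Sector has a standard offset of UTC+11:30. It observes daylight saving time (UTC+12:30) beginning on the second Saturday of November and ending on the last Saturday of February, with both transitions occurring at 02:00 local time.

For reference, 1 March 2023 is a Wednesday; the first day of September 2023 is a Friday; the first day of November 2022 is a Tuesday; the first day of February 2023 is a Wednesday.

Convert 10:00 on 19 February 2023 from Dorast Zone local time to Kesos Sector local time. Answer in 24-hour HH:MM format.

1 March 2023 is a Wednesday, so the first Sunday is March 5 and the fourth is March 26.
1 September 2023 is a Friday, so the first Friday is September 1 and the third is September 15.
19 February 2023 does not fall between 26 March and 15 September, so daylight saving is not in effect and Dorast Zone is at UTC−11:15.
10:00 Dorast Zone + 11h15m = 21:15 UTC.
1 November 2022 is a Tuesday, so the first Saturday is November 5 and the second is November 12.
1 February 2023 is a Wednesday, so Saturdays fall on 4, 11, 18, 25; the last is February 25.
At the standard offset (UTC+11:30), 21:15 UTC + 11h30m = 08:45 Kesos Sector standard time (rolling into the next day, 20 February 2023).
The standard-time date in Kesos Sector, 20 February 2023, falls between 12 November 2022 and 25 February 2023, so daylight saving is in effect and Kesos Sector is at UTC+12:30.
21:15 UTC + 12h30m = 09:45 Kesos Sector (rolling into the next day, 20 February 2023).

09:45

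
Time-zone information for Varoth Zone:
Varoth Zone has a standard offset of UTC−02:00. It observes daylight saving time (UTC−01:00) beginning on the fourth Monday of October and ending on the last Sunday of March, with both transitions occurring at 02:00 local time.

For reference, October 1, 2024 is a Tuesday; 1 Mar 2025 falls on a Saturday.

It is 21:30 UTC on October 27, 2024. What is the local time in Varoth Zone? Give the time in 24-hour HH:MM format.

1 October 2024 is a Tuesday, so the first Monday is October 7 and the fourth is October 28.
1 March 2025 is a Saturday, so Sundays fall on 2, 9, 16, 23, 30; the last is March 30.
At the standard offset (UTC−02:00), 21:30 UTC − 2h = 19:30 Varoth Zone standard time.
Daylight saving runs 28 October 2024 – 30 March 2025; the standard-time date in Varoth Zone, October 27, 2024, is outside that window, so Varoth Zone is on standard time at UTC−02:00.
21:30 UTC − 2h = 19:30 local.

19:30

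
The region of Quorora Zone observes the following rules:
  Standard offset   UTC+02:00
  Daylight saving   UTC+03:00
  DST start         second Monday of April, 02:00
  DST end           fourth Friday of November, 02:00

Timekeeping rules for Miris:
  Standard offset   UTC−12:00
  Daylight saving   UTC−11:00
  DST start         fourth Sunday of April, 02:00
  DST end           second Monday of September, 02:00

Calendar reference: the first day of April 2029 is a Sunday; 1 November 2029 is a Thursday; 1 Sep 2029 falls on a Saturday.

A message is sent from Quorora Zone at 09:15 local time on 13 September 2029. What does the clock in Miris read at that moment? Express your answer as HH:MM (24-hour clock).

1 April 2029 is a Sunday, so the first Monday is April 2 and the second is April 9.
1 November 2029 is a Thursday, so the first Friday is November 2 and the fourth is November 23.
13 September 2029 lies within the daylight-saving period (9 April – 23 November), so Quorora Zone is on daylight time, UTC+03:00.
09:15 Quorora Zone − 3h = 06:15 UTC.
1 April 2029 is a Sunday, so the first Sunday is April 1 and the fourth is April 22.
1 September 2029 is a Saturday, so the first Monday is September 3 and the second is September 10.
At the standard offset (UTC−12:00), 06:15 UTC − 12h = 18:15 Miris standard time (rolling into the previous day, 12 September 2029).
The standard-time date in Miris, 12 September 2029, does not fall between 22 April and 10 September, so daylight saving is not in effect and Miris is at UTC−12:00.
06:15 UTC − 12h = 18:15 Miris (rolling into the previous day, 12 September 2029).

18:15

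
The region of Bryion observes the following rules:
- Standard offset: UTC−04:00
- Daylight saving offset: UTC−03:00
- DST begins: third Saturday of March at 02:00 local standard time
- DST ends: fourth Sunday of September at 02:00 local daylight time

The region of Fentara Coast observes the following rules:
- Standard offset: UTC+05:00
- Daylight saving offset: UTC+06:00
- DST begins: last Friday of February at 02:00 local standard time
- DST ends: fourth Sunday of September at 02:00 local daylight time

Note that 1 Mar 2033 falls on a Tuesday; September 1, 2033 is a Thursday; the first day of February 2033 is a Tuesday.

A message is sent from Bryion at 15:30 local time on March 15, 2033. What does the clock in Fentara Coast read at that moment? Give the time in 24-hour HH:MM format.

1 March 2033 is a Tuesday, so the first Saturday is March 5 and the third is March 19.
1 September 2033 is a Thursday, so the first Sunday is September 4 and the fourth is September 25.
March 15, 2033 is outside the daylight-saving period (19 March – 25 September), so Bryion is on standard time, UTC−04:00.
15:30 Bryion + 4h = 19:30 UTC.
1 February 2033 is a Tuesday, so Fridays fall on 4, 11, 18, 25; the last is February 25.
1 September 2033 is a Thursday, so the first Sunday is September 4 and the fourth is September 25.
At the standard offset (UTC+05:00), 19:30 UTC + 5h = 00:30 Fentara Coast standard time (rolling into the next day, 16 March 2033).
The standard-time date in Fentara Coast, March 16, 2033, lies within the daylight-saving period (25 February – 25 September), so Fentara Coast is on daylight time, UTC+06:00.
19:30 UTC + 6h = 01:30 Fentara Coast (rolling into the next day, 16 March 2033).

01:30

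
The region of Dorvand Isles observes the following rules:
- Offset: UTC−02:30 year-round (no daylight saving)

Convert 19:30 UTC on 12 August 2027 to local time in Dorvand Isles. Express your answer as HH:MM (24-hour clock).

Dorvand Isles has no daylight saving, so its offset is UTC−02:30 year-round.
19:30 UTC − 2h30m = 17:00 local.

17:00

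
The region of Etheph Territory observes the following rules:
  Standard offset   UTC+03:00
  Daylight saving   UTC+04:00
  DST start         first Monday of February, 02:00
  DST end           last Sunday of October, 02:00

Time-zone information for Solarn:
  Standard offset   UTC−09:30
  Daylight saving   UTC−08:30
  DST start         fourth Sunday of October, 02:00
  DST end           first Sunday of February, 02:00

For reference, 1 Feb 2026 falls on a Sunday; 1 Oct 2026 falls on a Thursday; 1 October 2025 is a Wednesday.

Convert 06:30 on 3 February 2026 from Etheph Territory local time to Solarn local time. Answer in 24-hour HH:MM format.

17:00

1 February 2026 is a Sunday, so the first Monday is February 2.
1 October 2026 is a Thursday, so Sundays fall on 4, 11, 18, 25; the last is October 25.
3 February 2026 falls between 2 February and 25 October, so daylight saving is in effect and Etheph Territory is at UTC+04:00.
06:30 Etheph Territory − 4h = 02:30 UTC.
1 October 2025 is a Wednesday, so the first Sunday is October 5 and the fourth is October 26.
1 February 2026 is a Sunday, so the first Sunday is February 1.
At the standard offset (UTC−09:30), 02:30 UTC − 9h30m = 17:00 Solarn standard time (rolling into the previous day, 2 February 2026).
The standard-time date in Solarn, 2 February 2026, is outside the daylight-saving period (26 October 2025 – 1 February 2026), so Solarn is on standard time, UTC−09:30.
02:30 UTC − 9h30m = 17:00 Solarn (rolling into the previous day, 2 February 2026).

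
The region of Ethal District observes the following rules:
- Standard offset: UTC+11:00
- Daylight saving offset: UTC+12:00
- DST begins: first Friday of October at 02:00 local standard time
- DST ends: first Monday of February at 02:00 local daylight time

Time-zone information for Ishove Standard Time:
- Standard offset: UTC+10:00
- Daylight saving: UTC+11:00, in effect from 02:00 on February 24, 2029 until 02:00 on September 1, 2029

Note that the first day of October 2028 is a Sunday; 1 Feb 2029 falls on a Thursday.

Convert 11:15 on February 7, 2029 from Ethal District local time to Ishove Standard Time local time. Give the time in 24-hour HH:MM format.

10:15

1 October 2028 is a Sunday, so the first Friday is October 6.
1 February 2029 is a Thursday, so the first Monday is February 5.
February 7, 2029 does not fall between 6 October 2028 and 5 February 2029, so daylight saving is not in effect and Ethal District is at UTC+11:00.
11:15 Ethal District − 11h = 00:15 UTC.
At the standard offset (UTC+10:00), 00:15 UTC + 10h = 10:15 Ishove Standard Time standard time.
Daylight saving runs 24 February – 1 September; the standard-time date in Ishove Standard Time, February 7, 2029, is outside that window, so Ishove Standard Time is on standard time at UTC+10:00.
00:15 UTC + 10h = 10:15 Ishove Standard Time.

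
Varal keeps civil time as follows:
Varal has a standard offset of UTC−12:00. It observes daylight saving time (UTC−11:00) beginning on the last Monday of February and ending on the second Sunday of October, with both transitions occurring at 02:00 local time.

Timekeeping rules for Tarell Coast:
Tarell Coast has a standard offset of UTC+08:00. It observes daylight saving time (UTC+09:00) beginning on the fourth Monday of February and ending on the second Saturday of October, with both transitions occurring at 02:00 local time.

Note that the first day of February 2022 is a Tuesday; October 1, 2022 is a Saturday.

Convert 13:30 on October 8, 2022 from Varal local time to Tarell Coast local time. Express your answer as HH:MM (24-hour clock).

1 February 2022 is a Tuesday, so Mondays fall on 7, 14, 21, 28; the last is February 28.
1 October 2022 is a Saturday, so the first Sunday is October 2 and the second is October 9.
October 8, 2022 falls between 28 February and 9 October, so daylight saving is in effect and Varal is at UTC−11:00.
13:30 Varal + 11h = 00:30 UTC (rolling into the next day, 9 October 2022).
1 February 2022 is a Tuesday, so the first Monday is February 7 and the fourth is February 28.
1 October 2022 is a Saturday, so the first Saturday is October 1 and the second is October 8.
At the standard offset (UTC+08:00), 00:30 UTC + 8h = 08:30 Tarell Coast standard time.
The standard-time date in Tarell Coast, October 9, 2022, does not fall between 28 February and 8 October, so daylight saving is not in effect and Tarell Coast is at UTC+08:00.
00:30 UTC + 8h = 08:30 Tarell Coast.

08:30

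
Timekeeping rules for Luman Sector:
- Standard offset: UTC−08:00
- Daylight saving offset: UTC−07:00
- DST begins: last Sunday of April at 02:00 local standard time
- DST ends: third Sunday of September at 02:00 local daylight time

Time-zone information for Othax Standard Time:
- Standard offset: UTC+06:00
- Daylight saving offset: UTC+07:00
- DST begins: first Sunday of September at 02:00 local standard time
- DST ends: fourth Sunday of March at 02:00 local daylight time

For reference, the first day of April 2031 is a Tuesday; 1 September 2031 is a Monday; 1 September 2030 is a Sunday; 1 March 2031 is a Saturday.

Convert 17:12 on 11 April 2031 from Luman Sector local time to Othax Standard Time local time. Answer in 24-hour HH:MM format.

07:12

1 April 2031 is a Tuesday, so Sundays fall on 6, 13, 20, 27; the last is April 27.
1 September 2031 is a Monday, so the first Sunday is September 7 and the third is September 21.
11 April 2031 does not fall between 27 April and 21 September, so daylight saving is not in effect and Luman Sector is at UTC−08:00.
17:12 Luman Sector + 8h = 01:12 UTC (rolling into the next day, 12 April 2031).
1 September 2030 is a Sunday, so the first Sunday is September 1.
1 March 2031 is a Saturday, so the first Sunday is March 2 and the fourth is March 23.
At the standard offset (UTC+06:00), 01:12 UTC + 6h = 07:12 Othax Standard Time standard time.
The standard-time date in Othax Standard Time, 12 April 2031, does not fall between 1 September 2030 and 23 March 2031, so daylight saving is not in effect and Othax Standard Time is at UTC+06:00.
01:12 UTC + 6h = 07:12 Othax Standard Time.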